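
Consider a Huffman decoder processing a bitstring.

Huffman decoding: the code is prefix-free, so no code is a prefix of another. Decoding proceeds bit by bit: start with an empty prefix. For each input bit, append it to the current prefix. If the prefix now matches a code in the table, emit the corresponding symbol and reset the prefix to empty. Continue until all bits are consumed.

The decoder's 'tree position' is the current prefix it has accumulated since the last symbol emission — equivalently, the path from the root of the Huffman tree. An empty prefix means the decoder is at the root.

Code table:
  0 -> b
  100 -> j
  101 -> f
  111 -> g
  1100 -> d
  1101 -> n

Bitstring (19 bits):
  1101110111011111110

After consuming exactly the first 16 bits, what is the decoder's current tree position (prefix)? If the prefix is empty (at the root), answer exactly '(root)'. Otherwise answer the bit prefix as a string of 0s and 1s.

Bit 0: prefix='1' (no match yet)
Bit 1: prefix='11' (no match yet)
Bit 2: prefix='110' (no match yet)
Bit 3: prefix='1101' -> emit 'n', reset
Bit 4: prefix='1' (no match yet)
Bit 5: prefix='11' (no match yet)
Bit 6: prefix='110' (no match yet)
Bit 7: prefix='1101' -> emit 'n', reset
Bit 8: prefix='1' (no match yet)
Bit 9: prefix='11' (no match yet)
Bit 10: prefix='110' (no match yet)
Bit 11: prefix='1101' -> emit 'n', reset
Bit 12: prefix='1' (no match yet)
Bit 13: prefix='11' (no match yet)
Bit 14: prefix='111' -> emit 'g', reset
Bit 15: prefix='1' (no match yet)

Answer: 1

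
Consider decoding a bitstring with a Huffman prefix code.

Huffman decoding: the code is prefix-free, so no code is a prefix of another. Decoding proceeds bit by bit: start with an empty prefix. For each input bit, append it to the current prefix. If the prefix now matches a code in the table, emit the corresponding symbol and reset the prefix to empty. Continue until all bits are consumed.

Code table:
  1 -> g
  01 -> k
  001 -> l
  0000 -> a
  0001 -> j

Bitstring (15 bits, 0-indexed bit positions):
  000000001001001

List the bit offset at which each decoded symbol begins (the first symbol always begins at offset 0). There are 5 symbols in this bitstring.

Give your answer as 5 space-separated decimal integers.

Bit 0: prefix='0' (no match yet)
Bit 1: prefix='00' (no match yet)
Bit 2: prefix='000' (no match yet)
Bit 3: prefix='0000' -> emit 'a', reset
Bit 4: prefix='0' (no match yet)
Bit 5: prefix='00' (no match yet)
Bit 6: prefix='000' (no match yet)
Bit 7: prefix='0000' -> emit 'a', reset
Bit 8: prefix='1' -> emit 'g', reset
Bit 9: prefix='0' (no match yet)
Bit 10: prefix='00' (no match yet)
Bit 11: prefix='001' -> emit 'l', reset
Bit 12: prefix='0' (no match yet)
Bit 13: prefix='00' (no match yet)
Bit 14: prefix='001' -> emit 'l', reset

Answer: 0 4 8 9 12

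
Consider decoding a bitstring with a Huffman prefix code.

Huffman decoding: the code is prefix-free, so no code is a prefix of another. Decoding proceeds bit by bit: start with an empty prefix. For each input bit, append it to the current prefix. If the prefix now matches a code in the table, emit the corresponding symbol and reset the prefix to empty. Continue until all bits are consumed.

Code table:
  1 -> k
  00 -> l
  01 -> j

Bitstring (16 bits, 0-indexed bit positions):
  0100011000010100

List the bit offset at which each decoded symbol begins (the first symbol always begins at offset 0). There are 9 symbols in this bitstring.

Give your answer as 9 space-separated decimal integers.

Bit 0: prefix='0' (no match yet)
Bit 1: prefix='01' -> emit 'j', reset
Bit 2: prefix='0' (no match yet)
Bit 3: prefix='00' -> emit 'l', reset
Bit 4: prefix='0' (no match yet)
Bit 5: prefix='01' -> emit 'j', reset
Bit 6: prefix='1' -> emit 'k', reset
Bit 7: prefix='0' (no match yet)
Bit 8: prefix='00' -> emit 'l', reset
Bit 9: prefix='0' (no match yet)
Bit 10: prefix='00' -> emit 'l', reset
Bit 11: prefix='1' -> emit 'k', reset
Bit 12: prefix='0' (no match yet)
Bit 13: prefix='01' -> emit 'j', reset
Bit 14: prefix='0' (no match yet)
Bit 15: prefix='00' -> emit 'l', reset

Answer: 0 2 4 6 7 9 11 12 14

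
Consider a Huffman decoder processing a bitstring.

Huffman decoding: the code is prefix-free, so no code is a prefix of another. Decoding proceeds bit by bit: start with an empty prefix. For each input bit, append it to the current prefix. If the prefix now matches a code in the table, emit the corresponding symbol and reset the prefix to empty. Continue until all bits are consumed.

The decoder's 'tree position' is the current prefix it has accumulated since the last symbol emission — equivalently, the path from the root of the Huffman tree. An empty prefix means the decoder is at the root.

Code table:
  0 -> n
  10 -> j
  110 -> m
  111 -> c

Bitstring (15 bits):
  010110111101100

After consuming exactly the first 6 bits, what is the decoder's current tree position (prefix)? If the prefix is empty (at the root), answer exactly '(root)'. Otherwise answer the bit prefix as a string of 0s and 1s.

Bit 0: prefix='0' -> emit 'n', reset
Bit 1: prefix='1' (no match yet)
Bit 2: prefix='10' -> emit 'j', reset
Bit 3: prefix='1' (no match yet)
Bit 4: prefix='11' (no match yet)
Bit 5: prefix='110' -> emit 'm', reset

Answer: (root)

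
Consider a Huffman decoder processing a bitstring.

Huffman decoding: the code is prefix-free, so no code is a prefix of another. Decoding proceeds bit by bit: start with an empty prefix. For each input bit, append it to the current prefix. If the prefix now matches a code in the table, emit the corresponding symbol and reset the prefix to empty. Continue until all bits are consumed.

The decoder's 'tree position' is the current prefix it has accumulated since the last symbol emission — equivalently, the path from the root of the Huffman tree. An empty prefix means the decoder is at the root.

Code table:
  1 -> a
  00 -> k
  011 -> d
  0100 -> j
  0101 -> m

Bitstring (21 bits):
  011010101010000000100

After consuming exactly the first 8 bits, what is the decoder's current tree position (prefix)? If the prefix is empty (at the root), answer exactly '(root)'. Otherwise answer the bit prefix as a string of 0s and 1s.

Bit 0: prefix='0' (no match yet)
Bit 1: prefix='01' (no match yet)
Bit 2: prefix='011' -> emit 'd', reset
Bit 3: prefix='0' (no match yet)
Bit 4: prefix='01' (no match yet)
Bit 5: prefix='010' (no match yet)
Bit 6: prefix='0101' -> emit 'm', reset
Bit 7: prefix='0' (no match yet)

Answer: 0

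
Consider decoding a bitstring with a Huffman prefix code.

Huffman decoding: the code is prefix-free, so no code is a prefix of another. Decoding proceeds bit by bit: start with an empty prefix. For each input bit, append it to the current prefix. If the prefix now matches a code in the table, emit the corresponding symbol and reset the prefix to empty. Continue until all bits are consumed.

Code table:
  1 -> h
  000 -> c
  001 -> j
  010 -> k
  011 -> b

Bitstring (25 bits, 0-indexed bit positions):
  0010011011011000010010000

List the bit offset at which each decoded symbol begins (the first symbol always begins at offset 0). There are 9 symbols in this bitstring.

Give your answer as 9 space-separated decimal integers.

Bit 0: prefix='0' (no match yet)
Bit 1: prefix='00' (no match yet)
Bit 2: prefix='001' -> emit 'j', reset
Bit 3: prefix='0' (no match yet)
Bit 4: prefix='00' (no match yet)
Bit 5: prefix='001' -> emit 'j', reset
Bit 6: prefix='1' -> emit 'h', reset
Bit 7: prefix='0' (no match yet)
Bit 8: prefix='01' (no match yet)
Bit 9: prefix='011' -> emit 'b', reset
Bit 10: prefix='0' (no match yet)
Bit 11: prefix='01' (no match yet)
Bit 12: prefix='011' -> emit 'b', reset
Bit 13: prefix='0' (no match yet)
Bit 14: prefix='00' (no match yet)
Bit 15: prefix='000' -> emit 'c', reset
Bit 16: prefix='0' (no match yet)
Bit 17: prefix='01' (no match yet)
Bit 18: prefix='010' -> emit 'k', reset
Bit 19: prefix='0' (no match yet)
Bit 20: prefix='01' (no match yet)
Bit 21: prefix='010' -> emit 'k', reset
Bit 22: prefix='0' (no match yet)
Bit 23: prefix='00' (no match yet)
Bit 24: prefix='000' -> emit 'c', reset

Answer: 0 3 6 7 10 13 16 19 22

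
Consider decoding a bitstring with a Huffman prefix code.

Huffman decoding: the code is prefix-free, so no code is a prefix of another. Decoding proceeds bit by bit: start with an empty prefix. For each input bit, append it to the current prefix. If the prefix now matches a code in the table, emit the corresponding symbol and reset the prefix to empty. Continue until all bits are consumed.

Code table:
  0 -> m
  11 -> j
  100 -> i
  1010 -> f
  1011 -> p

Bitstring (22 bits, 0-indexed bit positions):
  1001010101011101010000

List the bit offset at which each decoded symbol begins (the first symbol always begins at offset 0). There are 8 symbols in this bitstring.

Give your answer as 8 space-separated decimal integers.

Bit 0: prefix='1' (no match yet)
Bit 1: prefix='10' (no match yet)
Bit 2: prefix='100' -> emit 'i', reset
Bit 3: prefix='1' (no match yet)
Bit 4: prefix='10' (no match yet)
Bit 5: prefix='101' (no match yet)
Bit 6: prefix='1010' -> emit 'f', reset
Bit 7: prefix='1' (no match yet)
Bit 8: prefix='10' (no match yet)
Bit 9: prefix='101' (no match yet)
Bit 10: prefix='1010' -> emit 'f', reset
Bit 11: prefix='1' (no match yet)
Bit 12: prefix='11' -> emit 'j', reset
Bit 13: prefix='1' (no match yet)
Bit 14: prefix='10' (no match yet)
Bit 15: prefix='101' (no match yet)
Bit 16: prefix='1010' -> emit 'f', reset
Bit 17: prefix='1' (no match yet)
Bit 18: prefix='10' (no match yet)
Bit 19: prefix='100' -> emit 'i', reset
Bit 20: prefix='0' -> emit 'm', reset
Bit 21: prefix='0' -> emit 'm', reset

Answer: 0 3 7 11 13 17 20 21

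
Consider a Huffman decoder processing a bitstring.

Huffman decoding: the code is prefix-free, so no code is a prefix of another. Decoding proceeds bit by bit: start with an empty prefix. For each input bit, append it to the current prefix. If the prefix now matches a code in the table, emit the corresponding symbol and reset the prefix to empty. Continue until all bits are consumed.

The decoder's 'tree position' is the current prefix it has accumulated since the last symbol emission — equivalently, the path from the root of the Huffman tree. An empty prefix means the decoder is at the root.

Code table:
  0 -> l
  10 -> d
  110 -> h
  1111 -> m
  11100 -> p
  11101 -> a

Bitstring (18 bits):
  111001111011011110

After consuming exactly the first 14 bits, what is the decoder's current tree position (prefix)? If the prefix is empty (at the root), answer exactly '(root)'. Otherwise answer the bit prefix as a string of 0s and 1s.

Bit 0: prefix='1' (no match yet)
Bit 1: prefix='11' (no match yet)
Bit 2: prefix='111' (no match yet)
Bit 3: prefix='1110' (no match yet)
Bit 4: prefix='11100' -> emit 'p', reset
Bit 5: prefix='1' (no match yet)
Bit 6: prefix='11' (no match yet)
Bit 7: prefix='111' (no match yet)
Bit 8: prefix='1111' -> emit 'm', reset
Bit 9: prefix='0' -> emit 'l', reset
Bit 10: prefix='1' (no match yet)
Bit 11: prefix='11' (no match yet)
Bit 12: prefix='110' -> emit 'h', reset
Bit 13: prefix='1' (no match yet)

Answer: 1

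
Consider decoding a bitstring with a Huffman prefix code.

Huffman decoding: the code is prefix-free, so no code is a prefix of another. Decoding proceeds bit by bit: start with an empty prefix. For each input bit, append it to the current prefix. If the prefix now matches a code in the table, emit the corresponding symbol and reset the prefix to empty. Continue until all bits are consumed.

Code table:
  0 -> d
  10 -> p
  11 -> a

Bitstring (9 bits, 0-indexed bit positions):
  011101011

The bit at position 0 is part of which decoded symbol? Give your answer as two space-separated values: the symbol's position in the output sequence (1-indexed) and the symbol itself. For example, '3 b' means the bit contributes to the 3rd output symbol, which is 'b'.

Bit 0: prefix='0' -> emit 'd', reset
Bit 1: prefix='1' (no match yet)
Bit 2: prefix='11' -> emit 'a', reset
Bit 3: prefix='1' (no match yet)
Bit 4: prefix='10' -> emit 'p', reset

Answer: 1 d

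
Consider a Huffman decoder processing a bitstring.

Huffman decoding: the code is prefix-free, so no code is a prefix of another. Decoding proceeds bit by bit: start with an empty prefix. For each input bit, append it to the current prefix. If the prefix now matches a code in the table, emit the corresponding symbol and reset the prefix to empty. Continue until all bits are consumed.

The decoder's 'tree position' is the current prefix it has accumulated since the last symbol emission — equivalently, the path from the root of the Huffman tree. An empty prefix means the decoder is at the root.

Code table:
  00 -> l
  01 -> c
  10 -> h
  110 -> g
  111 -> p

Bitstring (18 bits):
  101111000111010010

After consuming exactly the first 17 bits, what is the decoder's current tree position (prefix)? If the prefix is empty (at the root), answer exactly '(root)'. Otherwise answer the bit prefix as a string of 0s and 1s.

Bit 0: prefix='1' (no match yet)
Bit 1: prefix='10' -> emit 'h', reset
Bit 2: prefix='1' (no match yet)
Bit 3: prefix='11' (no match yet)
Bit 4: prefix='111' -> emit 'p', reset
Bit 5: prefix='1' (no match yet)
Bit 6: prefix='10' -> emit 'h', reset
Bit 7: prefix='0' (no match yet)
Bit 8: prefix='00' -> emit 'l', reset
Bit 9: prefix='1' (no match yet)
Bit 10: prefix='11' (no match yet)
Bit 11: prefix='111' -> emit 'p', reset
Bit 12: prefix='0' (no match yet)
Bit 13: prefix='01' -> emit 'c', reset
Bit 14: prefix='0' (no match yet)
Bit 15: prefix='00' -> emit 'l', reset
Bit 16: prefix='1' (no match yet)

Answer: 1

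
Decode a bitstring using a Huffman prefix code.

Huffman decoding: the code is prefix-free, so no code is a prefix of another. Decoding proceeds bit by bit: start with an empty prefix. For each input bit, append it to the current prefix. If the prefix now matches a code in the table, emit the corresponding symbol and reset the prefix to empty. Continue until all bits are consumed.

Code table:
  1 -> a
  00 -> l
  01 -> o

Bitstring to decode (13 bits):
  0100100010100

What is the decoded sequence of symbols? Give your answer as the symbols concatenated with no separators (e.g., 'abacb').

Bit 0: prefix='0' (no match yet)
Bit 1: prefix='01' -> emit 'o', reset
Bit 2: prefix='0' (no match yet)
Bit 3: prefix='00' -> emit 'l', reset
Bit 4: prefix='1' -> emit 'a', reset
Bit 5: prefix='0' (no match yet)
Bit 6: prefix='00' -> emit 'l', reset
Bit 7: prefix='0' (no match yet)
Bit 8: prefix='01' -> emit 'o', reset
Bit 9: prefix='0' (no match yet)
Bit 10: prefix='01' -> emit 'o', reset
Bit 11: prefix='0' (no match yet)
Bit 12: prefix='00' -> emit 'l', reset

Answer: olalool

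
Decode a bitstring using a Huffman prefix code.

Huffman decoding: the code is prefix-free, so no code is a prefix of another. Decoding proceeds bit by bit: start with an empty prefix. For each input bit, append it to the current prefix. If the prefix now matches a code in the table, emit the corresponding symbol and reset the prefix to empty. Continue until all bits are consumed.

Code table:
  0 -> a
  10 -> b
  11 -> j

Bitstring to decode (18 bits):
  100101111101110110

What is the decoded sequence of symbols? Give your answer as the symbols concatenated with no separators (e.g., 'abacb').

Answer: babjjbjbja

Derivation:
Bit 0: prefix='1' (no match yet)
Bit 1: prefix='10' -> emit 'b', reset
Bit 2: prefix='0' -> emit 'a', reset
Bit 3: prefix='1' (no match yet)
Bit 4: prefix='10' -> emit 'b', reset
Bit 5: prefix='1' (no match yet)
Bit 6: prefix='11' -> emit 'j', reset
Bit 7: prefix='1' (no match yet)
Bit 8: prefix='11' -> emit 'j', reset
Bit 9: prefix='1' (no match yet)
Bit 10: prefix='10' -> emit 'b', reset
Bit 11: prefix='1' (no match yet)
Bit 12: prefix='11' -> emit 'j', reset
Bit 13: prefix='1' (no match yet)
Bit 14: prefix='10' -> emit 'b', reset
Bit 15: prefix='1' (no match yet)
Bit 16: prefix='11' -> emit 'j', reset
Bit 17: prefix='0' -> emit 'a', reset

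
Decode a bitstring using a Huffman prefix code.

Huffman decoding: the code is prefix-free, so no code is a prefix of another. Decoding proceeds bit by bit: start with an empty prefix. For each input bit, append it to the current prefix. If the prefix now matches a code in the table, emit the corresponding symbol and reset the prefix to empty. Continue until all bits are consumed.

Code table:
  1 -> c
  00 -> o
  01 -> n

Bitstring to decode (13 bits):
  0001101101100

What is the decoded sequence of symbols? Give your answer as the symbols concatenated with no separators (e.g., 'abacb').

Bit 0: prefix='0' (no match yet)
Bit 1: prefix='00' -> emit 'o', reset
Bit 2: prefix='0' (no match yet)
Bit 3: prefix='01' -> emit 'n', reset
Bit 4: prefix='1' -> emit 'c', reset
Bit 5: prefix='0' (no match yet)
Bit 6: prefix='01' -> emit 'n', reset
Bit 7: prefix='1' -> emit 'c', reset
Bit 8: prefix='0' (no match yet)
Bit 9: prefix='01' -> emit 'n', reset
Bit 10: prefix='1' -> emit 'c', reset
Bit 11: prefix='0' (no match yet)
Bit 12: prefix='00' -> emit 'o', reset

Answer: oncncnco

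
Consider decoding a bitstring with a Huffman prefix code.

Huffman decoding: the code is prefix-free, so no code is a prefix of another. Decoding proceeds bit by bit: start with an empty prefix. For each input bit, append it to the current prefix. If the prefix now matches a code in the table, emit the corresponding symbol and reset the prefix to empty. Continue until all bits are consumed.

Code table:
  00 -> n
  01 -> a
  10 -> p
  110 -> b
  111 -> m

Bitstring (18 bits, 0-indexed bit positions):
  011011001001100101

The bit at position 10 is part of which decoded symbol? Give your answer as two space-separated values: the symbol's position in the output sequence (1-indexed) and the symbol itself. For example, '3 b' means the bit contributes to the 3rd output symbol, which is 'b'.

Bit 0: prefix='0' (no match yet)
Bit 1: prefix='01' -> emit 'a', reset
Bit 2: prefix='1' (no match yet)
Bit 3: prefix='10' -> emit 'p', reset
Bit 4: prefix='1' (no match yet)
Bit 5: prefix='11' (no match yet)
Bit 6: prefix='110' -> emit 'b', reset
Bit 7: prefix='0' (no match yet)
Bit 8: prefix='01' -> emit 'a', reset
Bit 9: prefix='0' (no match yet)
Bit 10: prefix='00' -> emit 'n', reset
Bit 11: prefix='1' (no match yet)
Bit 12: prefix='11' (no match yet)
Bit 13: prefix='110' -> emit 'b', reset
Bit 14: prefix='0' (no match yet)

Answer: 5 n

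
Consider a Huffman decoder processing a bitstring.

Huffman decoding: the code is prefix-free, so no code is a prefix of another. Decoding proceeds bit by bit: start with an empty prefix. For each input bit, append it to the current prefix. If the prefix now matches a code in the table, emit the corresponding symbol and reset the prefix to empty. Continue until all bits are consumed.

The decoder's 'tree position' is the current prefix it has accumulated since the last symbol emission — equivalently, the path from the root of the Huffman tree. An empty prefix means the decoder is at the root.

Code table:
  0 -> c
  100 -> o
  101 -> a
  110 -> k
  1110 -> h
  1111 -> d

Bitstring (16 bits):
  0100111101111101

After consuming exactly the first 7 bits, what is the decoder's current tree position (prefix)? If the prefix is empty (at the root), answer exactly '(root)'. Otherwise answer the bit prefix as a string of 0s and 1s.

Bit 0: prefix='0' -> emit 'c', reset
Bit 1: prefix='1' (no match yet)
Bit 2: prefix='10' (no match yet)
Bit 3: prefix='100' -> emit 'o', reset
Bit 4: prefix='1' (no match yet)
Bit 5: prefix='11' (no match yet)
Bit 6: prefix='111' (no match yet)

Answer: 111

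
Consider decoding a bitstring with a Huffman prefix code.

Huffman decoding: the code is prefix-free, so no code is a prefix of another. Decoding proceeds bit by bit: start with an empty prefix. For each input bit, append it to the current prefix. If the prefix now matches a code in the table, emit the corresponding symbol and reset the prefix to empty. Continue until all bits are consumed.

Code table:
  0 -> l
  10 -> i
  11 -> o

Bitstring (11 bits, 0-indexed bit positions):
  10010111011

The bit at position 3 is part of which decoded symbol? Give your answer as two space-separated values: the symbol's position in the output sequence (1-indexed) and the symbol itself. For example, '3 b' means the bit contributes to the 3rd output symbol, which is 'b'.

Answer: 3 i

Derivation:
Bit 0: prefix='1' (no match yet)
Bit 1: prefix='10' -> emit 'i', reset
Bit 2: prefix='0' -> emit 'l', reset
Bit 3: prefix='1' (no match yet)
Bit 4: prefix='10' -> emit 'i', reset
Bit 5: prefix='1' (no match yet)
Bit 6: prefix='11' -> emit 'o', reset
Bit 7: prefix='1' (no match yet)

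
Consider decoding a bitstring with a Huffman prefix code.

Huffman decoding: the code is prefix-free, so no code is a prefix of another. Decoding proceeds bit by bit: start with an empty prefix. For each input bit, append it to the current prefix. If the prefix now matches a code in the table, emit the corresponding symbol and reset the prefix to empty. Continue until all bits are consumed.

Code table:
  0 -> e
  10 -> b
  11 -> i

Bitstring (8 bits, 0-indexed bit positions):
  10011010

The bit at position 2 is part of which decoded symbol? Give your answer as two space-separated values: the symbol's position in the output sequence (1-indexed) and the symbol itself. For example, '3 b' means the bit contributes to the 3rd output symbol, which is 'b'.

Answer: 2 e

Derivation:
Bit 0: prefix='1' (no match yet)
Bit 1: prefix='10' -> emit 'b', reset
Bit 2: prefix='0' -> emit 'e', reset
Bit 3: prefix='1' (no match yet)
Bit 4: prefix='11' -> emit 'i', reset
Bit 5: prefix='0' -> emit 'e', reset
Bit 6: prefix='1' (no match yet)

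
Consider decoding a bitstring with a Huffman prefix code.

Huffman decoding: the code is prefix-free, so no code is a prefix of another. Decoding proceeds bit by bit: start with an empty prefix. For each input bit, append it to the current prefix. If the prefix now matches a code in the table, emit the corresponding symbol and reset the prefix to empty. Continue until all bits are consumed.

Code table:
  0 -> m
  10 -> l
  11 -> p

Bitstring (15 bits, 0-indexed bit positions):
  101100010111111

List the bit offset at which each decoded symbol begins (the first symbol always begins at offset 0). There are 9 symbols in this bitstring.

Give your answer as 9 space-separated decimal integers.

Bit 0: prefix='1' (no match yet)
Bit 1: prefix='10' -> emit 'l', reset
Bit 2: prefix='1' (no match yet)
Bit 3: prefix='11' -> emit 'p', reset
Bit 4: prefix='0' -> emit 'm', reset
Bit 5: prefix='0' -> emit 'm', reset
Bit 6: prefix='0' -> emit 'm', reset
Bit 7: prefix='1' (no match yet)
Bit 8: prefix='10' -> emit 'l', reset
Bit 9: prefix='1' (no match yet)
Bit 10: prefix='11' -> emit 'p', reset
Bit 11: prefix='1' (no match yet)
Bit 12: prefix='11' -> emit 'p', reset
Bit 13: prefix='1' (no match yet)
Bit 14: prefix='11' -> emit 'p', reset

Answer: 0 2 4 5 6 7 9 11 13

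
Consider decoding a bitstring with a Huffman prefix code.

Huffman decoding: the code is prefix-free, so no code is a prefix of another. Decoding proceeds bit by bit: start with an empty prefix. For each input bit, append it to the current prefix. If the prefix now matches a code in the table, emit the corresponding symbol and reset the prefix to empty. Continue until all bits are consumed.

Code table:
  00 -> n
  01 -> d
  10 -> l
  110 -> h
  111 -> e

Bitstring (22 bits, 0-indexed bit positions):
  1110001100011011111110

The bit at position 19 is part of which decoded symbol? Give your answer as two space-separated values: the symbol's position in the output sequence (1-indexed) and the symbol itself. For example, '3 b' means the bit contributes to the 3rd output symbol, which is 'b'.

Answer: 8 e

Derivation:
Bit 0: prefix='1' (no match yet)
Bit 1: prefix='11' (no match yet)
Bit 2: prefix='111' -> emit 'e', reset
Bit 3: prefix='0' (no match yet)
Bit 4: prefix='00' -> emit 'n', reset
Bit 5: prefix='0' (no match yet)
Bit 6: prefix='01' -> emit 'd', reset
Bit 7: prefix='1' (no match yet)
Bit 8: prefix='10' -> emit 'l', reset
Bit 9: prefix='0' (no match yet)
Bit 10: prefix='00' -> emit 'n', reset
Bit 11: prefix='1' (no match yet)
Bit 12: prefix='11' (no match yet)
Bit 13: prefix='110' -> emit 'h', reset
Bit 14: prefix='1' (no match yet)
Bit 15: prefix='11' (no match yet)
Bit 16: prefix='111' -> emit 'e', reset
Bit 17: prefix='1' (no match yet)
Bit 18: prefix='11' (no match yet)
Bit 19: prefix='111' -> emit 'e', reset
Bit 20: prefix='1' (no match yet)
Bit 21: prefix='10' -> emit 'l', reset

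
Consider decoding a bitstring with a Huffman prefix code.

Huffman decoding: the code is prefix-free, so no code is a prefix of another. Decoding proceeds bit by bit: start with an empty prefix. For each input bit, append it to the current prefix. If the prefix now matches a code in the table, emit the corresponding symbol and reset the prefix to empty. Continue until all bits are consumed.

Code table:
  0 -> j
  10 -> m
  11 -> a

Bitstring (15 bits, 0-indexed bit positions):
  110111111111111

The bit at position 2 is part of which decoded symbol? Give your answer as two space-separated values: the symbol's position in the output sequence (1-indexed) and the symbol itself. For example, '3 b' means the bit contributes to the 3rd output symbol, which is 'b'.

Bit 0: prefix='1' (no match yet)
Bit 1: prefix='11' -> emit 'a', reset
Bit 2: prefix='0' -> emit 'j', reset
Bit 3: prefix='1' (no match yet)
Bit 4: prefix='11' -> emit 'a', reset
Bit 5: prefix='1' (no match yet)
Bit 6: prefix='11' -> emit 'a', reset

Answer: 2 j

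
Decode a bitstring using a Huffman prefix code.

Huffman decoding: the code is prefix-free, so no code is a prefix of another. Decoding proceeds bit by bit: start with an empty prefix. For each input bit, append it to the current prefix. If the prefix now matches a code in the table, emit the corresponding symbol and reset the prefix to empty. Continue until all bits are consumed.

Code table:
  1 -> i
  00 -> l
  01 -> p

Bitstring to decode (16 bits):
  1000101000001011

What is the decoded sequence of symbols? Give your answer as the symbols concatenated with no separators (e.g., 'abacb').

Bit 0: prefix='1' -> emit 'i', reset
Bit 1: prefix='0' (no match yet)
Bit 2: prefix='00' -> emit 'l', reset
Bit 3: prefix='0' (no match yet)
Bit 4: prefix='01' -> emit 'p', reset
Bit 5: prefix='0' (no match yet)
Bit 6: prefix='01' -> emit 'p', reset
Bit 7: prefix='0' (no match yet)
Bit 8: prefix='00' -> emit 'l', reset
Bit 9: prefix='0' (no match yet)
Bit 10: prefix='00' -> emit 'l', reset
Bit 11: prefix='0' (no match yet)
Bit 12: prefix='01' -> emit 'p', reset
Bit 13: prefix='0' (no match yet)
Bit 14: prefix='01' -> emit 'p', reset
Bit 15: prefix='1' -> emit 'i', reset

Answer: ilppllppi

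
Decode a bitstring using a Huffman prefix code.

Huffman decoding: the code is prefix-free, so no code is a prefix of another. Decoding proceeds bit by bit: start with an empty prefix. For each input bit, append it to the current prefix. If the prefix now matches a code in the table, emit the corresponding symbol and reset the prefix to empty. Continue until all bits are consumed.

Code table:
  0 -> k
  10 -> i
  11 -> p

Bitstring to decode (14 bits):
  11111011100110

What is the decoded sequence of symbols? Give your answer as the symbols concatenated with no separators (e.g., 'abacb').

Answer: ppipikpk

Derivation:
Bit 0: prefix='1' (no match yet)
Bit 1: prefix='11' -> emit 'p', reset
Bit 2: prefix='1' (no match yet)
Bit 3: prefix='11' -> emit 'p', reset
Bit 4: prefix='1' (no match yet)
Bit 5: prefix='10' -> emit 'i', reset
Bit 6: prefix='1' (no match yet)
Bit 7: prefix='11' -> emit 'p', reset
Bit 8: prefix='1' (no match yet)
Bit 9: prefix='10' -> emit 'i', reset
Bit 10: prefix='0' -> emit 'k', reset
Bit 11: prefix='1' (no match yet)
Bit 12: prefix='11' -> emit 'p', reset
Bit 13: prefix='0' -> emit 'k', reset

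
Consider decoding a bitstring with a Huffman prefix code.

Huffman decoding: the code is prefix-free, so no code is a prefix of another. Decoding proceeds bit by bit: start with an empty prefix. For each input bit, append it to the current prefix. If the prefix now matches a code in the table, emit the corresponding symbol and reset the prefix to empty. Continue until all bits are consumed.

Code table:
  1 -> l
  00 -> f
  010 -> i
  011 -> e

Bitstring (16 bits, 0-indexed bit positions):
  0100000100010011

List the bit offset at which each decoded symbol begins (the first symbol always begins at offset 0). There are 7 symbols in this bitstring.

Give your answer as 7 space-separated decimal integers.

Bit 0: prefix='0' (no match yet)
Bit 1: prefix='01' (no match yet)
Bit 2: prefix='010' -> emit 'i', reset
Bit 3: prefix='0' (no match yet)
Bit 4: prefix='00' -> emit 'f', reset
Bit 5: prefix='0' (no match yet)
Bit 6: prefix='00' -> emit 'f', reset
Bit 7: prefix='1' -> emit 'l', reset
Bit 8: prefix='0' (no match yet)
Bit 9: prefix='00' -> emit 'f', reset
Bit 10: prefix='0' (no match yet)
Bit 11: prefix='01' (no match yet)
Bit 12: prefix='010' -> emit 'i', reset
Bit 13: prefix='0' (no match yet)
Bit 14: prefix='01' (no match yet)
Bit 15: prefix='011' -> emit 'e', reset

Answer: 0 3 5 7 8 10 13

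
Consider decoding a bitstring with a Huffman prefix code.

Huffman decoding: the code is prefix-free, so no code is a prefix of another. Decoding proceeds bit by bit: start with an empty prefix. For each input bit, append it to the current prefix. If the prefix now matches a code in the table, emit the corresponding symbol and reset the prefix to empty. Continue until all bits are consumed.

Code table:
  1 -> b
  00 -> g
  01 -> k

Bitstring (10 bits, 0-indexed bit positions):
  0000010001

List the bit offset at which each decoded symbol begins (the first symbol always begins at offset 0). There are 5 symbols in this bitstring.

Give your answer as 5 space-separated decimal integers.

Answer: 0 2 4 6 8

Derivation:
Bit 0: prefix='0' (no match yet)
Bit 1: prefix='00' -> emit 'g', reset
Bit 2: prefix='0' (no match yet)
Bit 3: prefix='00' -> emit 'g', reset
Bit 4: prefix='0' (no match yet)
Bit 5: prefix='01' -> emit 'k', reset
Bit 6: prefix='0' (no match yet)
Bit 7: prefix='00' -> emit 'g', reset
Bit 8: prefix='0' (no match yet)
Bit 9: prefix='01' -> emit 'k', reset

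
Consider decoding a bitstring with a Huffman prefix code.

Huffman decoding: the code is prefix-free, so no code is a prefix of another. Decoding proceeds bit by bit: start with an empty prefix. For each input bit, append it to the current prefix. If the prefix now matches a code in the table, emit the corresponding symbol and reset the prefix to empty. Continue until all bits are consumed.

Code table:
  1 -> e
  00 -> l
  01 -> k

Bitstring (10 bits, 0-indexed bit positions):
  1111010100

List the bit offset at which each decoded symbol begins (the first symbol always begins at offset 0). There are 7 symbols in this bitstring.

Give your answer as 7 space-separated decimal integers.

Answer: 0 1 2 3 4 6 8

Derivation:
Bit 0: prefix='1' -> emit 'e', reset
Bit 1: prefix='1' -> emit 'e', reset
Bit 2: prefix='1' -> emit 'e', reset
Bit 3: prefix='1' -> emit 'e', reset
Bit 4: prefix='0' (no match yet)
Bit 5: prefix='01' -> emit 'k', reset
Bit 6: prefix='0' (no match yet)
Bit 7: prefix='01' -> emit 'k', reset
Bit 8: prefix='0' (no match yet)
Bit 9: prefix='00' -> emit 'l', reset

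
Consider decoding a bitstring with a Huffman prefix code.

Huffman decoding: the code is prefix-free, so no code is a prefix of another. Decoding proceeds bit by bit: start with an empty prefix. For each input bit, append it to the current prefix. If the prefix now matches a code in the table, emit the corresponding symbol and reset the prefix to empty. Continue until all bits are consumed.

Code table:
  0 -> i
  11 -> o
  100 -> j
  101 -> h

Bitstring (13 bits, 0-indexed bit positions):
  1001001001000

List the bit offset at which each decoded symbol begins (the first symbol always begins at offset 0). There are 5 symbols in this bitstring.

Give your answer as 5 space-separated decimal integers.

Bit 0: prefix='1' (no match yet)
Bit 1: prefix='10' (no match yet)
Bit 2: prefix='100' -> emit 'j', reset
Bit 3: prefix='1' (no match yet)
Bit 4: prefix='10' (no match yet)
Bit 5: prefix='100' -> emit 'j', reset
Bit 6: prefix='1' (no match yet)
Bit 7: prefix='10' (no match yet)
Bit 8: prefix='100' -> emit 'j', reset
Bit 9: prefix='1' (no match yet)
Bit 10: prefix='10' (no match yet)
Bit 11: prefix='100' -> emit 'j', reset
Bit 12: prefix='0' -> emit 'i', reset

Answer: 0 3 6 9 12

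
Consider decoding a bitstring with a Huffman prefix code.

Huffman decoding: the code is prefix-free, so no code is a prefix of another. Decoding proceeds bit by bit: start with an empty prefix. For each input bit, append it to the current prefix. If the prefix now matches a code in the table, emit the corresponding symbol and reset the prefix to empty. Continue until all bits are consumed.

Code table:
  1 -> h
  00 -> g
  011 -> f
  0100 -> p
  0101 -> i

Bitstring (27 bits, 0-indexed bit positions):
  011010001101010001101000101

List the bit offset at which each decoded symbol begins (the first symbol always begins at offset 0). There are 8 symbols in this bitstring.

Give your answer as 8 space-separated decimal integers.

Answer: 0 3 7 10 14 16 19 23

Derivation:
Bit 0: prefix='0' (no match yet)
Bit 1: prefix='01' (no match yet)
Bit 2: prefix='011' -> emit 'f', reset
Bit 3: prefix='0' (no match yet)
Bit 4: prefix='01' (no match yet)
Bit 5: prefix='010' (no match yet)
Bit 6: prefix='0100' -> emit 'p', reset
Bit 7: prefix='0' (no match yet)
Bit 8: prefix='01' (no match yet)
Bit 9: prefix='011' -> emit 'f', reset
Bit 10: prefix='0' (no match yet)
Bit 11: prefix='01' (no match yet)
Bit 12: prefix='010' (no match yet)
Bit 13: prefix='0101' -> emit 'i', reset
Bit 14: prefix='0' (no match yet)
Bit 15: prefix='00' -> emit 'g', reset
Bit 16: prefix='0' (no match yet)
Bit 17: prefix='01' (no match yet)
Bit 18: prefix='011' -> emit 'f', reset
Bit 19: prefix='0' (no match yet)
Bit 20: prefix='01' (no match yet)
Bit 21: prefix='010' (no match yet)
Bit 22: prefix='0100' -> emit 'p', reset
Bit 23: prefix='0' (no match yet)
Bit 24: prefix='01' (no match yet)
Bit 25: prefix='010' (no match yet)
Bit 26: prefix='0101' -> emit 'i', reset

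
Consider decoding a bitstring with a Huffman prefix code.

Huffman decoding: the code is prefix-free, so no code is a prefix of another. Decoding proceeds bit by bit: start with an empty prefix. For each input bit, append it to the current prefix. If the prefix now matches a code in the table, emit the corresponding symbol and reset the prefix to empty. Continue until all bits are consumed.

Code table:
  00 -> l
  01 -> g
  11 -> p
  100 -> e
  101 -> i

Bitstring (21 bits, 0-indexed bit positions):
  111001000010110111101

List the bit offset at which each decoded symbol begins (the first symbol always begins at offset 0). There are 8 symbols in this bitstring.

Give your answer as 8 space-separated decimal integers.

Bit 0: prefix='1' (no match yet)
Bit 1: prefix='11' -> emit 'p', reset
Bit 2: prefix='1' (no match yet)
Bit 3: prefix='10' (no match yet)
Bit 4: prefix='100' -> emit 'e', reset
Bit 5: prefix='1' (no match yet)
Bit 6: prefix='10' (no match yet)
Bit 7: prefix='100' -> emit 'e', reset
Bit 8: prefix='0' (no match yet)
Bit 9: prefix='00' -> emit 'l', reset
Bit 10: prefix='1' (no match yet)
Bit 11: prefix='10' (no match yet)
Bit 12: prefix='101' -> emit 'i', reset
Bit 13: prefix='1' (no match yet)
Bit 14: prefix='10' (no match yet)
Bit 15: prefix='101' -> emit 'i', reset
Bit 16: prefix='1' (no match yet)
Bit 17: prefix='11' -> emit 'p', reset
Bit 18: prefix='1' (no match yet)
Bit 19: prefix='10' (no match yet)
Bit 20: prefix='101' -> emit 'i', reset

Answer: 0 2 5 8 10 13 16 18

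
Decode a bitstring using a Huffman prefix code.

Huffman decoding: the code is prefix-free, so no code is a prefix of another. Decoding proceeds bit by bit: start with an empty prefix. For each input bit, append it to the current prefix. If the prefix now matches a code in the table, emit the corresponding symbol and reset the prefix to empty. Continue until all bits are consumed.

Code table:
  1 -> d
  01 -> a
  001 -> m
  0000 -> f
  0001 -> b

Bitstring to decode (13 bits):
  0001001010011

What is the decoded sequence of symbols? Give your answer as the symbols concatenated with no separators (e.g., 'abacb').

Bit 0: prefix='0' (no match yet)
Bit 1: prefix='00' (no match yet)
Bit 2: prefix='000' (no match yet)
Bit 3: prefix='0001' -> emit 'b', reset
Bit 4: prefix='0' (no match yet)
Bit 5: prefix='00' (no match yet)
Bit 6: prefix='001' -> emit 'm', reset
Bit 7: prefix='0' (no match yet)
Bit 8: prefix='01' -> emit 'a', reset
Bit 9: prefix='0' (no match yet)
Bit 10: prefix='00' (no match yet)
Bit 11: prefix='001' -> emit 'm', reset
Bit 12: prefix='1' -> emit 'd', reset

Answer: bmamd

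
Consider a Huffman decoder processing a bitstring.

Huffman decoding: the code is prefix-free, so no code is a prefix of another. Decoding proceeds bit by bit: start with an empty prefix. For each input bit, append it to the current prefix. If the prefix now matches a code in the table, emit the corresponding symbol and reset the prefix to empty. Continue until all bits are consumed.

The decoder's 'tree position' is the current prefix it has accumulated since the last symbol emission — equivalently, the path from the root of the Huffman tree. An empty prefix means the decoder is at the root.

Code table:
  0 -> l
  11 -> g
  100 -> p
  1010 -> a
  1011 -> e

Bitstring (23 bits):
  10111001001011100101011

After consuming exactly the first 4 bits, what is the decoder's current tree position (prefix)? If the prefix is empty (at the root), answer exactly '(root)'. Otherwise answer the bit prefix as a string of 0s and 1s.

Answer: (root)

Derivation:
Bit 0: prefix='1' (no match yet)
Bit 1: prefix='10' (no match yet)
Bit 2: prefix='101' (no match yet)
Bit 3: prefix='1011' -> emit 'e', reset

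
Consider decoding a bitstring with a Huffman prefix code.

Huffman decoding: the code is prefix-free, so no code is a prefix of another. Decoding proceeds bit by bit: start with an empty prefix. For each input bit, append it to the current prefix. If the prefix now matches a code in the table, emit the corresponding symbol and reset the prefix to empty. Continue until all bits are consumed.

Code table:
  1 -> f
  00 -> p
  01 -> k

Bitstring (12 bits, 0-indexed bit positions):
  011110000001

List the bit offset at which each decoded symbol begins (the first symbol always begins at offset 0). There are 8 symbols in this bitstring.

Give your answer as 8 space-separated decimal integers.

Bit 0: prefix='0' (no match yet)
Bit 1: prefix='01' -> emit 'k', reset
Bit 2: prefix='1' -> emit 'f', reset
Bit 3: prefix='1' -> emit 'f', reset
Bit 4: prefix='1' -> emit 'f', reset
Bit 5: prefix='0' (no match yet)
Bit 6: prefix='00' -> emit 'p', reset
Bit 7: prefix='0' (no match yet)
Bit 8: prefix='00' -> emit 'p', reset
Bit 9: prefix='0' (no match yet)
Bit 10: prefix='00' -> emit 'p', reset
Bit 11: prefix='1' -> emit 'f', reset

Answer: 0 2 3 4 5 7 9 11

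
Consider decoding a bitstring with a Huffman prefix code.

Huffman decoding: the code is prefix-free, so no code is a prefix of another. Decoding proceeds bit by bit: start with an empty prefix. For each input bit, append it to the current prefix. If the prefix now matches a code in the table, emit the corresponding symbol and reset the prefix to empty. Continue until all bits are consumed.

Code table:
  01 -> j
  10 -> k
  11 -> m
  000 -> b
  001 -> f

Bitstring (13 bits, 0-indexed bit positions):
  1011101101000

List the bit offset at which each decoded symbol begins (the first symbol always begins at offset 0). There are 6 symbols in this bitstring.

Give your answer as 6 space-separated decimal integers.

Answer: 0 2 4 6 8 10

Derivation:
Bit 0: prefix='1' (no match yet)
Bit 1: prefix='10' -> emit 'k', reset
Bit 2: prefix='1' (no match yet)
Bit 3: prefix='11' -> emit 'm', reset
Bit 4: prefix='1' (no match yet)
Bit 5: prefix='10' -> emit 'k', reset
Bit 6: prefix='1' (no match yet)
Bit 7: prefix='11' -> emit 'm', reset
Bit 8: prefix='0' (no match yet)
Bit 9: prefix='01' -> emit 'j', reset
Bit 10: prefix='0' (no match yet)
Bit 11: prefix='00' (no match yet)
Bit 12: prefix='000' -> emit 'b', reset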